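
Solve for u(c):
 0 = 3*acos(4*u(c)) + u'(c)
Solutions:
 Integral(1/acos(4*_y), (_y, u(c))) = C1 - 3*c


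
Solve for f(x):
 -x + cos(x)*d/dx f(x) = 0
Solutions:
 f(x) = C1 + Integral(x/cos(x), x)


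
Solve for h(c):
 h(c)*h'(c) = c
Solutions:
 h(c) = -sqrt(C1 + c^2)
 h(c) = sqrt(C1 + c^2)


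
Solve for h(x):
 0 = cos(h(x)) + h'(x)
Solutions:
 h(x) = pi - asin((C1 + exp(2*x))/(C1 - exp(2*x)))
 h(x) = asin((C1 + exp(2*x))/(C1 - exp(2*x)))


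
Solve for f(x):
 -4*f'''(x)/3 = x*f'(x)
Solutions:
 f(x) = C1 + Integral(C2*airyai(-6^(1/3)*x/2) + C3*airybi(-6^(1/3)*x/2), x)


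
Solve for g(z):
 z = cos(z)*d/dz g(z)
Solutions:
 g(z) = C1 + Integral(z/cos(z), z)


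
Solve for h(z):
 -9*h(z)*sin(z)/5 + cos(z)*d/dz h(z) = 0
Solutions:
 h(z) = C1/cos(z)^(9/5)


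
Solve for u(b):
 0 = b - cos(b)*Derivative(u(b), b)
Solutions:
 u(b) = C1 + Integral(b/cos(b), b)


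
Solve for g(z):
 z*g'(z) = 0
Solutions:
 g(z) = C1


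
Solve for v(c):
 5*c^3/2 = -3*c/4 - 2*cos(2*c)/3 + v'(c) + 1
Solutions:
 v(c) = C1 + 5*c^4/8 + 3*c^2/8 - c + sin(2*c)/3


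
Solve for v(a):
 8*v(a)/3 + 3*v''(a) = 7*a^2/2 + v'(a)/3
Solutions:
 v(a) = 21*a^2/16 + 21*a/64 + (C1*sin(sqrt(287)*a/18) + C2*cos(sqrt(287)*a/18))*exp(a/18) - 1491/512


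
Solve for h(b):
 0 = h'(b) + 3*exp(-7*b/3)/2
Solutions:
 h(b) = C1 + 9*exp(-7*b/3)/14


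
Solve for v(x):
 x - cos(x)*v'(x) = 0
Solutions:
 v(x) = C1 + Integral(x/cos(x), x)


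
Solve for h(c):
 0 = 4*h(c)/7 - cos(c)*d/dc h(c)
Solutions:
 h(c) = C1*(sin(c) + 1)^(2/7)/(sin(c) - 1)^(2/7)


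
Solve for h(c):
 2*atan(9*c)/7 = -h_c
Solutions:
 h(c) = C1 - 2*c*atan(9*c)/7 + log(81*c^2 + 1)/63


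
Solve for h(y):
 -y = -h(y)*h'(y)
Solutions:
 h(y) = -sqrt(C1 + y^2)
 h(y) = sqrt(C1 + y^2)


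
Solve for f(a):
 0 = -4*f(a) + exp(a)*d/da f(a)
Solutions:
 f(a) = C1*exp(-4*exp(-a))


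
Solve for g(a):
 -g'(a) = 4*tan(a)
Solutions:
 g(a) = C1 + 4*log(cos(a))


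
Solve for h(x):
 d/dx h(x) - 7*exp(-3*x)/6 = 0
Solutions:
 h(x) = C1 - 7*exp(-3*x)/18


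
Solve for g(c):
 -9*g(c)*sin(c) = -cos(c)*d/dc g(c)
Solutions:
 g(c) = C1/cos(c)^9


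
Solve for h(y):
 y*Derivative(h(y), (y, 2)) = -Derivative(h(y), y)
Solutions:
 h(y) = C1 + C2*log(y)


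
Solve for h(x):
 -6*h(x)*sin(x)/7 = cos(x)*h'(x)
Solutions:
 h(x) = C1*cos(x)^(6/7)


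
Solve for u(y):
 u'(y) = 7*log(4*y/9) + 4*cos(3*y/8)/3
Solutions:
 u(y) = C1 + 7*y*log(y) - 14*y*log(3) - 7*y + 14*y*log(2) + 32*sin(3*y/8)/9


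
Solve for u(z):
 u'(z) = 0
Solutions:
 u(z) = C1


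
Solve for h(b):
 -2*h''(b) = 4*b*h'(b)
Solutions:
 h(b) = C1 + C2*erf(b)


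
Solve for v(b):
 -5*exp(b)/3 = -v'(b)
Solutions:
 v(b) = C1 + 5*exp(b)/3


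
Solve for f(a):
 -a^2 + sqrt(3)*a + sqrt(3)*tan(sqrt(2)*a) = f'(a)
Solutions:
 f(a) = C1 - a^3/3 + sqrt(3)*a^2/2 - sqrt(6)*log(cos(sqrt(2)*a))/2


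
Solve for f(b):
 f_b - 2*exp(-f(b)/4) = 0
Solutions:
 f(b) = 4*log(C1 + b/2)


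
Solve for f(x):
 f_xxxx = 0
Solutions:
 f(x) = C1 + C2*x + C3*x^2 + C4*x^3


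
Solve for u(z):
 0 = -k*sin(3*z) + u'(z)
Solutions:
 u(z) = C1 - k*cos(3*z)/3


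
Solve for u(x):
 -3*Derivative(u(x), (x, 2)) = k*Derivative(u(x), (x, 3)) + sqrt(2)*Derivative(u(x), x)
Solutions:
 u(x) = C1 + C2*exp(x*(sqrt(-4*sqrt(2)*k + 9) - 3)/(2*k)) + C3*exp(-x*(sqrt(-4*sqrt(2)*k + 9) + 3)/(2*k))


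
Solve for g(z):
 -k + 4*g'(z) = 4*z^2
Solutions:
 g(z) = C1 + k*z/4 + z^3/3


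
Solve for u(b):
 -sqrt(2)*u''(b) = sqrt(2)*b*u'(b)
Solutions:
 u(b) = C1 + C2*erf(sqrt(2)*b/2)


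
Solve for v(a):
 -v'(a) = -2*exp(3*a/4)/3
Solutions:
 v(a) = C1 + 8*exp(3*a/4)/9


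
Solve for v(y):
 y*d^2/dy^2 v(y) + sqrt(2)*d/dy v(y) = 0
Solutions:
 v(y) = C1 + C2*y^(1 - sqrt(2))


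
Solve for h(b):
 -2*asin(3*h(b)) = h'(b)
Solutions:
 Integral(1/asin(3*_y), (_y, h(b))) = C1 - 2*b


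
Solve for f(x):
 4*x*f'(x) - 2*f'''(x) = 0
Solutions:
 f(x) = C1 + Integral(C2*airyai(2^(1/3)*x) + C3*airybi(2^(1/3)*x), x)


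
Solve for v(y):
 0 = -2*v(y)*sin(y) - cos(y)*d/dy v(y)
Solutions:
 v(y) = C1*cos(y)^2


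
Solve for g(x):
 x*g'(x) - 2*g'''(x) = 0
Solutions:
 g(x) = C1 + Integral(C2*airyai(2^(2/3)*x/2) + C3*airybi(2^(2/3)*x/2), x)


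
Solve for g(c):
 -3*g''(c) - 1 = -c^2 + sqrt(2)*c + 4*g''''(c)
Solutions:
 g(c) = C1 + C2*c + C3*sin(sqrt(3)*c/2) + C4*cos(sqrt(3)*c/2) + c^4/36 - sqrt(2)*c^3/18 - 11*c^2/18


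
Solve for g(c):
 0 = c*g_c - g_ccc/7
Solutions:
 g(c) = C1 + Integral(C2*airyai(7^(1/3)*c) + C3*airybi(7^(1/3)*c), c)


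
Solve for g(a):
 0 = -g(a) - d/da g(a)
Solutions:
 g(a) = C1*exp(-a)


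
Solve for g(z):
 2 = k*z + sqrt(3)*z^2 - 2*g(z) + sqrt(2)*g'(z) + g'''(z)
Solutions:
 g(z) = C1*exp(z*(-3*(1 + sqrt(2*sqrt(2)/27 + 1))^(1/3) + sqrt(2)/(1 + sqrt(2*sqrt(2)/27 + 1))^(1/3))/6)*sin(z*(sqrt(6)/(1 + sqrt(2*sqrt(2)/27 + 1))^(1/3) + 3*sqrt(3)*(1 + sqrt(2*sqrt(2)/27 + 1))^(1/3))/6) + C2*exp(z*(-3*(1 + sqrt(2*sqrt(2)/27 + 1))^(1/3) + sqrt(2)/(1 + sqrt(2*sqrt(2)/27 + 1))^(1/3))/6)*cos(z*(sqrt(6)/(1 + sqrt(2*sqrt(2)/27 + 1))^(1/3) + 3*sqrt(3)*(1 + sqrt(2*sqrt(2)/27 + 1))^(1/3))/6) + C3*exp(z*(-sqrt(2)/(3*(1 + sqrt(2*sqrt(2)/27 + 1))^(1/3)) + (1 + sqrt(2*sqrt(2)/27 + 1))^(1/3))) + k*z/2 + sqrt(2)*k/4 + sqrt(3)*z^2/2 + sqrt(6)*z/2 - 1 + sqrt(3)/2


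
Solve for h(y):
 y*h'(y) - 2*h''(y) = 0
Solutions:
 h(y) = C1 + C2*erfi(y/2)


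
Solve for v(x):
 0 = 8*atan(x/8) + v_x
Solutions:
 v(x) = C1 - 8*x*atan(x/8) + 32*log(x^2 + 64)


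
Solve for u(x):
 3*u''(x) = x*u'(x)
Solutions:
 u(x) = C1 + C2*erfi(sqrt(6)*x/6)


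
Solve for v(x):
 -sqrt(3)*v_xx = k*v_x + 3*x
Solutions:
 v(x) = C1 + C2*exp(-sqrt(3)*k*x/3) - 3*x^2/(2*k) + 3*sqrt(3)*x/k^2


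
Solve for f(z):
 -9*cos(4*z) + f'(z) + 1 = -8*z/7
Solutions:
 f(z) = C1 - 4*z^2/7 - z + 9*sin(4*z)/4


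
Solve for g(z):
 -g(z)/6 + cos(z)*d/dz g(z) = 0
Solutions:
 g(z) = C1*(sin(z) + 1)^(1/12)/(sin(z) - 1)^(1/12)


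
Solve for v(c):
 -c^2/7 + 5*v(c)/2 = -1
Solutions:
 v(c) = 2*c^2/35 - 2/5


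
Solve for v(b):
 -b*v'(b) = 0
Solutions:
 v(b) = C1


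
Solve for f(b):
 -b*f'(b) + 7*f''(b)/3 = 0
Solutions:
 f(b) = C1 + C2*erfi(sqrt(42)*b/14)


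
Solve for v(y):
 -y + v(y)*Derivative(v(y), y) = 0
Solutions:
 v(y) = -sqrt(C1 + y^2)
 v(y) = sqrt(C1 + y^2)


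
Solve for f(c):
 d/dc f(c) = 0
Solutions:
 f(c) = C1


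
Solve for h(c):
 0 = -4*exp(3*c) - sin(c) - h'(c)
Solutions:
 h(c) = C1 - 4*exp(3*c)/3 + cos(c)


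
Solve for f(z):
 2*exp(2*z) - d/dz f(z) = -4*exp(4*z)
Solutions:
 f(z) = C1 + exp(4*z) + exp(2*z)


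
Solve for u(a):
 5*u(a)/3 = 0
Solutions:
 u(a) = 0


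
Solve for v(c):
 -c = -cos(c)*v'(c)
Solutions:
 v(c) = C1 + Integral(c/cos(c), c)


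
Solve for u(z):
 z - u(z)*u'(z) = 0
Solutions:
 u(z) = -sqrt(C1 + z^2)
 u(z) = sqrt(C1 + z^2)


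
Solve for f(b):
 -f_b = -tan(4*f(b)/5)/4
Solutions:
 f(b) = -5*asin(C1*exp(b/5))/4 + 5*pi/4
 f(b) = 5*asin(C1*exp(b/5))/4


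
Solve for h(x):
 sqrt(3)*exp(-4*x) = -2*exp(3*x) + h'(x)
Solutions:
 h(x) = C1 + 2*exp(3*x)/3 - sqrt(3)*exp(-4*x)/4


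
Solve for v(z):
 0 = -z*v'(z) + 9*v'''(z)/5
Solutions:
 v(z) = C1 + Integral(C2*airyai(15^(1/3)*z/3) + C3*airybi(15^(1/3)*z/3), z)


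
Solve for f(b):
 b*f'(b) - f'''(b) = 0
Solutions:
 f(b) = C1 + Integral(C2*airyai(b) + C3*airybi(b), b)


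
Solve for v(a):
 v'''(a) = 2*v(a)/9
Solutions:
 v(a) = C3*exp(6^(1/3)*a/3) + (C1*sin(2^(1/3)*3^(5/6)*a/6) + C2*cos(2^(1/3)*3^(5/6)*a/6))*exp(-6^(1/3)*a/6)


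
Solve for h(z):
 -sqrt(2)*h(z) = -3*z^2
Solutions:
 h(z) = 3*sqrt(2)*z^2/2


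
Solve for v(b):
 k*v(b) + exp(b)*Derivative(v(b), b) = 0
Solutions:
 v(b) = C1*exp(k*exp(-b))


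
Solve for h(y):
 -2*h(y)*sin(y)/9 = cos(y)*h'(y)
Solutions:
 h(y) = C1*cos(y)^(2/9)


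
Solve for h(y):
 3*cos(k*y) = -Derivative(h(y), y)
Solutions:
 h(y) = C1 - 3*sin(k*y)/k


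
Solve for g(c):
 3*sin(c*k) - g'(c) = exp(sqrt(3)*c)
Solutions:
 g(c) = C1 - sqrt(3)*exp(sqrt(3)*c)/3 - 3*cos(c*k)/k


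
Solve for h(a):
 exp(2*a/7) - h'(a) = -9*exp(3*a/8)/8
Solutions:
 h(a) = C1 + 3*exp(3*a/8) + 7*exp(2*a/7)/2


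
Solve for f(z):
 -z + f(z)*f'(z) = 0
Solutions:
 f(z) = -sqrt(C1 + z^2)
 f(z) = sqrt(C1 + z^2)


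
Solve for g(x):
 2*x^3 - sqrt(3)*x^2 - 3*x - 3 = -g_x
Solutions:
 g(x) = C1 - x^4/2 + sqrt(3)*x^3/3 + 3*x^2/2 + 3*x


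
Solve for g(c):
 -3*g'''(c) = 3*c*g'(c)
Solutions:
 g(c) = C1 + Integral(C2*airyai(-c) + C3*airybi(-c), c)


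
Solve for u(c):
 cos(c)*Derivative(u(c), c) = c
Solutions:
 u(c) = C1 + Integral(c/cos(c), c)


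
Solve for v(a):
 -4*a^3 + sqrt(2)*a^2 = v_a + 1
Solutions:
 v(a) = C1 - a^4 + sqrt(2)*a^3/3 - a


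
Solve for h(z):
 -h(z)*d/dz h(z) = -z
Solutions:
 h(z) = -sqrt(C1 + z^2)
 h(z) = sqrt(C1 + z^2)


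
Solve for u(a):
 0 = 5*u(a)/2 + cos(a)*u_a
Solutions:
 u(a) = C1*(sin(a) - 1)^(5/4)/(sin(a) + 1)^(5/4)


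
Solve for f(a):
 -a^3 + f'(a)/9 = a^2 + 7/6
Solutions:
 f(a) = C1 + 9*a^4/4 + 3*a^3 + 21*a/2


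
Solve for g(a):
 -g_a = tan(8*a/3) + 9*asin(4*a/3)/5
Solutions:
 g(a) = C1 - 9*a*asin(4*a/3)/5 - 9*sqrt(9 - 16*a^2)/20 + 3*log(cos(8*a/3))/8


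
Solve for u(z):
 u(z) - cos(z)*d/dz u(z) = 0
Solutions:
 u(z) = C1*sqrt(sin(z) + 1)/sqrt(sin(z) - 1)


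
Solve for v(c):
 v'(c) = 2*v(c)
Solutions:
 v(c) = C1*exp(2*c)


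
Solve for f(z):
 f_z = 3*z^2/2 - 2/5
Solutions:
 f(z) = C1 + z^3/2 - 2*z/5


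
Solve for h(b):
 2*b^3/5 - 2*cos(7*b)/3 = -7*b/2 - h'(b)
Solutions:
 h(b) = C1 - b^4/10 - 7*b^2/4 + 2*sin(7*b)/21


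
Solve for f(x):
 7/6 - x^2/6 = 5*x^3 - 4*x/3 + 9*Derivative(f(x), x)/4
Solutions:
 f(x) = C1 - 5*x^4/9 - 2*x^3/81 + 8*x^2/27 + 14*x/27


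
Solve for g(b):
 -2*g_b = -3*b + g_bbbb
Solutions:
 g(b) = C1 + C4*exp(-2^(1/3)*b) + 3*b^2/4 + (C2*sin(2^(1/3)*sqrt(3)*b/2) + C3*cos(2^(1/3)*sqrt(3)*b/2))*exp(2^(1/3)*b/2)


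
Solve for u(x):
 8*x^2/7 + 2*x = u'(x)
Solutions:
 u(x) = C1 + 8*x^3/21 + x^2


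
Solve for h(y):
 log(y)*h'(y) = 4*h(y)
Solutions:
 h(y) = C1*exp(4*li(y))


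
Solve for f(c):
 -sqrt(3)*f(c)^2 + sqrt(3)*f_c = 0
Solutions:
 f(c) = -1/(C1 + c)


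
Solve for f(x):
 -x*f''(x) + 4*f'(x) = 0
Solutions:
 f(x) = C1 + C2*x^5


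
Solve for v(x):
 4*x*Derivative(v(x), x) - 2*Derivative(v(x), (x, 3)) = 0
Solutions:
 v(x) = C1 + Integral(C2*airyai(2^(1/3)*x) + C3*airybi(2^(1/3)*x), x)


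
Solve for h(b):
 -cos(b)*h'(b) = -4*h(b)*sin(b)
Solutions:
 h(b) = C1/cos(b)^4


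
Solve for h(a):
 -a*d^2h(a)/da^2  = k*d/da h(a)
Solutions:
 h(a) = C1 + a^(1 - re(k))*(C2*sin(log(a)*Abs(im(k))) + C3*cos(log(a)*im(k)))


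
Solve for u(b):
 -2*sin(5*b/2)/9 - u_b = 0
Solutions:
 u(b) = C1 + 4*cos(5*b/2)/45


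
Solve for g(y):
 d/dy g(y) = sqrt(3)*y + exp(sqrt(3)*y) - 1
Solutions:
 g(y) = C1 + sqrt(3)*y^2/2 - y + sqrt(3)*exp(sqrt(3)*y)/3


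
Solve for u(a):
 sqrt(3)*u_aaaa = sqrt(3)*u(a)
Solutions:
 u(a) = C1*exp(-a) + C2*exp(a) + C3*sin(a) + C4*cos(a)


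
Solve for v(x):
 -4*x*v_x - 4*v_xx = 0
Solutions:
 v(x) = C1 + C2*erf(sqrt(2)*x/2)


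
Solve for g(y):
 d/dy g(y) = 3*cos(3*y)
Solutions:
 g(y) = C1 + sin(3*y)


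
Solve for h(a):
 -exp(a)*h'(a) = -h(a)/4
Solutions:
 h(a) = C1*exp(-exp(-a)/4)


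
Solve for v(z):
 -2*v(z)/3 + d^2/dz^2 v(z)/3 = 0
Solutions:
 v(z) = C1*exp(-sqrt(2)*z) + C2*exp(sqrt(2)*z)


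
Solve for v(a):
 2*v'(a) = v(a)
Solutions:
 v(a) = C1*exp(a/2)


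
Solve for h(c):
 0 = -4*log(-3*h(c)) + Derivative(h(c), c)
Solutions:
 -Integral(1/(log(-_y) + log(3)), (_y, h(c)))/4 = C1 - c


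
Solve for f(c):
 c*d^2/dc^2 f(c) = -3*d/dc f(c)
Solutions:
 f(c) = C1 + C2/c^2


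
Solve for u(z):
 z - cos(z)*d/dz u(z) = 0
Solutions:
 u(z) = C1 + Integral(z/cos(z), z)


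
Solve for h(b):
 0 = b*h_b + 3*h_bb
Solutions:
 h(b) = C1 + C2*erf(sqrt(6)*b/6)


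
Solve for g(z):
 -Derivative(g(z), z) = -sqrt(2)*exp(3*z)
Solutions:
 g(z) = C1 + sqrt(2)*exp(3*z)/3


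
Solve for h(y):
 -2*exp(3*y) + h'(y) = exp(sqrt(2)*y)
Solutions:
 h(y) = C1 + 2*exp(3*y)/3 + sqrt(2)*exp(sqrt(2)*y)/2


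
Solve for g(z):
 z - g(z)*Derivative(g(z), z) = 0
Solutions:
 g(z) = -sqrt(C1 + z^2)
 g(z) = sqrt(C1 + z^2)


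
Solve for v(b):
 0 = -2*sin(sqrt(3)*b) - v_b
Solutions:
 v(b) = C1 + 2*sqrt(3)*cos(sqrt(3)*b)/3


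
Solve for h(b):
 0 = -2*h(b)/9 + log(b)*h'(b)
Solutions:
 h(b) = C1*exp(2*li(b)/9)


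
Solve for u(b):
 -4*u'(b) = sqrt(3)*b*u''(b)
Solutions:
 u(b) = C1 + C2*b^(1 - 4*sqrt(3)/3)


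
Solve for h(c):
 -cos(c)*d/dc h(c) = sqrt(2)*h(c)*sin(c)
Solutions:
 h(c) = C1*cos(c)^(sqrt(2))


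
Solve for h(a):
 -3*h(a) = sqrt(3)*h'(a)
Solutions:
 h(a) = C1*exp(-sqrt(3)*a)


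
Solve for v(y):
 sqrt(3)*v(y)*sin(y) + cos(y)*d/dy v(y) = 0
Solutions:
 v(y) = C1*cos(y)^(sqrt(3))


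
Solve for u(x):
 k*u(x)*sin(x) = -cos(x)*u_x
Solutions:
 u(x) = C1*exp(k*log(cos(x)))


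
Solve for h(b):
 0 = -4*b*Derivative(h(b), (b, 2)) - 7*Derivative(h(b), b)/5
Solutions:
 h(b) = C1 + C2*b^(13/20)


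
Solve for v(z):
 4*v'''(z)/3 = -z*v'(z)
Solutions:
 v(z) = C1 + Integral(C2*airyai(-6^(1/3)*z/2) + C3*airybi(-6^(1/3)*z/2), z)


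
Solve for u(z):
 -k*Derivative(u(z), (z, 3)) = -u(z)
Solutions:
 u(z) = C1*exp(z*(1/k)^(1/3)) + C2*exp(z*(-1 + sqrt(3)*I)*(1/k)^(1/3)/2) + C3*exp(-z*(1 + sqrt(3)*I)*(1/k)^(1/3)/2)


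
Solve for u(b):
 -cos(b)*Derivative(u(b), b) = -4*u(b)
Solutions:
 u(b) = C1*(sin(b)^2 + 2*sin(b) + 1)/(sin(b)^2 - 2*sin(b) + 1)


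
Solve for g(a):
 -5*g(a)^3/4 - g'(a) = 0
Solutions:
 g(a) = -sqrt(2)*sqrt(-1/(C1 - 5*a))
 g(a) = sqrt(2)*sqrt(-1/(C1 - 5*a))


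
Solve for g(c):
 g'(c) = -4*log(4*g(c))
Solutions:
 Integral(1/(log(_y) + 2*log(2)), (_y, g(c)))/4 = C1 - c


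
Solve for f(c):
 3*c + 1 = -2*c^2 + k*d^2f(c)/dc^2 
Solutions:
 f(c) = C1 + C2*c + c^4/(6*k) + c^3/(2*k) + c^2/(2*k)


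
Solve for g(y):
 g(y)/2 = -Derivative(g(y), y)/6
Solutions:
 g(y) = C1*exp(-3*y)


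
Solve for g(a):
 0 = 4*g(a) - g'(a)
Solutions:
 g(a) = C1*exp(4*a)


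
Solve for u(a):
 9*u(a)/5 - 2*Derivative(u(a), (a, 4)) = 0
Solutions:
 u(a) = C1*exp(-10^(3/4)*sqrt(3)*a/10) + C2*exp(10^(3/4)*sqrt(3)*a/10) + C3*sin(10^(3/4)*sqrt(3)*a/10) + C4*cos(10^(3/4)*sqrt(3)*a/10)


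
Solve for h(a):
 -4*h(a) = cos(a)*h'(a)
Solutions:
 h(a) = C1*(sin(a)^2 - 2*sin(a) + 1)/(sin(a)^2 + 2*sin(a) + 1)


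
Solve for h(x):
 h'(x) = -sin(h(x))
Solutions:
 h(x) = -acos((-C1 - exp(2*x))/(C1 - exp(2*x))) + 2*pi
 h(x) = acos((-C1 - exp(2*x))/(C1 - exp(2*x)))


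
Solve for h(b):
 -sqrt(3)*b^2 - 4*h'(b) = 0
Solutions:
 h(b) = C1 - sqrt(3)*b^3/12


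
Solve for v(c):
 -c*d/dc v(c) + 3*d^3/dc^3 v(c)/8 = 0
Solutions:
 v(c) = C1 + Integral(C2*airyai(2*3^(2/3)*c/3) + C3*airybi(2*3^(2/3)*c/3), c)


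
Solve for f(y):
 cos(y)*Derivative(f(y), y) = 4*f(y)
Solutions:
 f(y) = C1*(sin(y)^2 + 2*sin(y) + 1)/(sin(y)^2 - 2*sin(y) + 1)


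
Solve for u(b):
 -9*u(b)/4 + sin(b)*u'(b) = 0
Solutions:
 u(b) = C1*(cos(b) - 1)^(9/8)/(cos(b) + 1)^(9/8)


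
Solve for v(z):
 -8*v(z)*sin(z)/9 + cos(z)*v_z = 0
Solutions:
 v(z) = C1/cos(z)^(8/9)


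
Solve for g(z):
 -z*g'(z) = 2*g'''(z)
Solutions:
 g(z) = C1 + Integral(C2*airyai(-2^(2/3)*z/2) + C3*airybi(-2^(2/3)*z/2), z)


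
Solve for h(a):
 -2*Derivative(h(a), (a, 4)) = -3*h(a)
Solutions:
 h(a) = C1*exp(-2^(3/4)*3^(1/4)*a/2) + C2*exp(2^(3/4)*3^(1/4)*a/2) + C3*sin(2^(3/4)*3^(1/4)*a/2) + C4*cos(2^(3/4)*3^(1/4)*a/2)


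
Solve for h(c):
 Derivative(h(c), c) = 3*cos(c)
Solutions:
 h(c) = C1 + 3*sin(c)


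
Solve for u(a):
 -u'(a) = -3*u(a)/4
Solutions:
 u(a) = C1*exp(3*a/4)


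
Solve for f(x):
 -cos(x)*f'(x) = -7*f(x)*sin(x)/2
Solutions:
 f(x) = C1/cos(x)^(7/2)


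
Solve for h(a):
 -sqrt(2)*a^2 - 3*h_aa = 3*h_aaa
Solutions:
 h(a) = C1 + C2*a + C3*exp(-a) - sqrt(2)*a^4/36 + sqrt(2)*a^3/9 - sqrt(2)*a^2/3


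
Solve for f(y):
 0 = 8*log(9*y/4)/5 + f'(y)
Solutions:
 f(y) = C1 - 8*y*log(y)/5 - 16*y*log(3)/5 + 8*y/5 + 16*y*log(2)/5


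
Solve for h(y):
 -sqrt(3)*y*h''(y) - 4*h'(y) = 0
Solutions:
 h(y) = C1 + C2*y^(1 - 4*sqrt(3)/3)


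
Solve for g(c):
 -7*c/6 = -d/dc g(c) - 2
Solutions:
 g(c) = C1 + 7*c^2/12 - 2*c


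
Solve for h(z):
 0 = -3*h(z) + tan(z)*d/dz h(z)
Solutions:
 h(z) = C1*sin(z)^3


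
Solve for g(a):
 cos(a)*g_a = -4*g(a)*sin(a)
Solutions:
 g(a) = C1*cos(a)^4


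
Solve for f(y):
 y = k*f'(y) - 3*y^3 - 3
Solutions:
 f(y) = C1 + 3*y^4/(4*k) + y^2/(2*k) + 3*y/k


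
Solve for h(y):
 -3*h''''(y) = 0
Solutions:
 h(y) = C1 + C2*y + C3*y^2 + C4*y^3


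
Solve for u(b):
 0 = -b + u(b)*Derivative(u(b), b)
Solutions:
 u(b) = -sqrt(C1 + b^2)
 u(b) = sqrt(C1 + b^2)


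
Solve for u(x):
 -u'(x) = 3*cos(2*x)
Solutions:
 u(x) = C1 - 3*sin(2*x)/2


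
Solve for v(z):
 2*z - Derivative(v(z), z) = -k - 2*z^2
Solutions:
 v(z) = C1 + k*z + 2*z^3/3 + z^2


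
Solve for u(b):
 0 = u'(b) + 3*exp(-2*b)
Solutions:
 u(b) = C1 + 3*exp(-2*b)/2


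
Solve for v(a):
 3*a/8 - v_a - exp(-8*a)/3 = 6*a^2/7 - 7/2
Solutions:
 v(a) = C1 - 2*a^3/7 + 3*a^2/16 + 7*a/2 + exp(-8*a)/24


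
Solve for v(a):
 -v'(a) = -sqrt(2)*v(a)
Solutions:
 v(a) = C1*exp(sqrt(2)*a)


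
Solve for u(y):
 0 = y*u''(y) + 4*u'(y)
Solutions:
 u(y) = C1 + C2/y^3


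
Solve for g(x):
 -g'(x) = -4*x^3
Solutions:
 g(x) = C1 + x^4


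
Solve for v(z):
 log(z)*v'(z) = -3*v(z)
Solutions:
 v(z) = C1*exp(-3*li(z))


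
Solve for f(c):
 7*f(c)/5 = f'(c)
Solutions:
 f(c) = C1*exp(7*c/5)


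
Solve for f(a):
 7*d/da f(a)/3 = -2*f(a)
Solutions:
 f(a) = C1*exp(-6*a/7)


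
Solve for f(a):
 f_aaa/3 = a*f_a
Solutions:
 f(a) = C1 + Integral(C2*airyai(3^(1/3)*a) + C3*airybi(3^(1/3)*a), a)


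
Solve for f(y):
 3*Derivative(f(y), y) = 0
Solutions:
 f(y) = C1


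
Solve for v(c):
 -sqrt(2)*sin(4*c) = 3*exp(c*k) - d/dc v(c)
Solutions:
 v(c) = C1 - sqrt(2)*cos(4*c)/4 + 3*exp(c*k)/k


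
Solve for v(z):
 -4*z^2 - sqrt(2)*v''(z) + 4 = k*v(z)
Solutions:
 v(z) = C1*exp(-2^(3/4)*z*sqrt(-k)/2) + C2*exp(2^(3/4)*z*sqrt(-k)/2) - 4*z^2/k + 4/k + 8*sqrt(2)/k^2


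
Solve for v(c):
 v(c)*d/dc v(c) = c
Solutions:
 v(c) = -sqrt(C1 + c^2)
 v(c) = sqrt(C1 + c^2)


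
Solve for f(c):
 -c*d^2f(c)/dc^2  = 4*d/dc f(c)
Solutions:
 f(c) = C1 + C2/c^3


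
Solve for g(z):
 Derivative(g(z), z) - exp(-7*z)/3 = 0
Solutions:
 g(z) = C1 - exp(-7*z)/21


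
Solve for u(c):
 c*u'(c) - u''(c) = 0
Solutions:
 u(c) = C1 + C2*erfi(sqrt(2)*c/2)


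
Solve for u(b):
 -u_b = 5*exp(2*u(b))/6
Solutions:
 u(b) = log(-1/(C1 - 5*b))/2 + log(3)/2
 u(b) = log(-sqrt(1/(C1 + 5*b))) + log(3)/2


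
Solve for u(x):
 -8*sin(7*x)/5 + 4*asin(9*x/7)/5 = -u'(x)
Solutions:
 u(x) = C1 - 4*x*asin(9*x/7)/5 - 4*sqrt(49 - 81*x^2)/45 - 8*cos(7*x)/35


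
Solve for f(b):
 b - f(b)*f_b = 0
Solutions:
 f(b) = -sqrt(C1 + b^2)
 f(b) = sqrt(C1 + b^2)


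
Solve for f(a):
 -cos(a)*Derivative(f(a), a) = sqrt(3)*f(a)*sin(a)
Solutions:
 f(a) = C1*cos(a)^(sqrt(3))


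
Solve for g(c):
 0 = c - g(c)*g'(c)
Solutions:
 g(c) = -sqrt(C1 + c^2)
 g(c) = sqrt(C1 + c^2)


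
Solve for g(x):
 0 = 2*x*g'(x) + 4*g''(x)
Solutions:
 g(x) = C1 + C2*erf(x/2)


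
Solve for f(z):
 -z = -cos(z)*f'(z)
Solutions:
 f(z) = C1 + Integral(z/cos(z), z)


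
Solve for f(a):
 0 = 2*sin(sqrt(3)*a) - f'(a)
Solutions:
 f(a) = C1 - 2*sqrt(3)*cos(sqrt(3)*a)/3


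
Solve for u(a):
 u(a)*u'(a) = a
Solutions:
 u(a) = -sqrt(C1 + a^2)
 u(a) = sqrt(C1 + a^2)


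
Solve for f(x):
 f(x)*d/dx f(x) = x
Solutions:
 f(x) = -sqrt(C1 + x^2)
 f(x) = sqrt(C1 + x^2)


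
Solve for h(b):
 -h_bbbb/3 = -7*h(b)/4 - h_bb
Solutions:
 h(b) = C1*exp(-sqrt(2)*b*sqrt(3 + sqrt(30))/2) + C2*exp(sqrt(2)*b*sqrt(3 + sqrt(30))/2) + C3*sin(sqrt(2)*b*sqrt(-3 + sqrt(30))/2) + C4*cos(sqrt(2)*b*sqrt(-3 + sqrt(30))/2)


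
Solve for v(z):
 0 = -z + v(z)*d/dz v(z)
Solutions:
 v(z) = -sqrt(C1 + z^2)
 v(z) = sqrt(C1 + z^2)


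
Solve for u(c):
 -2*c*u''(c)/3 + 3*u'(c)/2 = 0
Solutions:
 u(c) = C1 + C2*c^(13/4)


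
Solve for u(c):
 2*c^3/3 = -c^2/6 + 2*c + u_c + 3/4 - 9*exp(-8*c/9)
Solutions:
 u(c) = C1 + c^4/6 + c^3/18 - c^2 - 3*c/4 - 81*exp(-8*c/9)/8


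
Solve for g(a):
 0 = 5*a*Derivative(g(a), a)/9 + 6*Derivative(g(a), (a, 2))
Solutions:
 g(a) = C1 + C2*erf(sqrt(15)*a/18)


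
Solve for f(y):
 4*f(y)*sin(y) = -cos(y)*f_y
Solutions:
 f(y) = C1*cos(y)^4


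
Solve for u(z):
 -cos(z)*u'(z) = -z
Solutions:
 u(z) = C1 + Integral(z/cos(z), z)


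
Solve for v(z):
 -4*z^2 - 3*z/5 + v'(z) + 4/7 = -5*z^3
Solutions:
 v(z) = C1 - 5*z^4/4 + 4*z^3/3 + 3*z^2/10 - 4*z/7


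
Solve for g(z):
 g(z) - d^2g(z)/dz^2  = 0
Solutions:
 g(z) = C1*exp(-z) + C2*exp(z)


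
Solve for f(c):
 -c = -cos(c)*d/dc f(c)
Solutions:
 f(c) = C1 + Integral(c/cos(c), c)


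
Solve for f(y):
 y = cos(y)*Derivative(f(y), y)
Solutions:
 f(y) = C1 + Integral(y/cos(y), y)


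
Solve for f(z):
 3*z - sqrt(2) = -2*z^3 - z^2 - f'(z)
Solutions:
 f(z) = C1 - z^4/2 - z^3/3 - 3*z^2/2 + sqrt(2)*z


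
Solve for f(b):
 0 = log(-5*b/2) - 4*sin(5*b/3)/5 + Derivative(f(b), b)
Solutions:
 f(b) = C1 - b*log(-b) - b*log(5) + b*log(2) + b - 12*cos(5*b/3)/25


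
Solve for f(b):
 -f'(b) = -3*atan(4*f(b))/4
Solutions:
 Integral(1/atan(4*_y), (_y, f(b))) = C1 + 3*b/4


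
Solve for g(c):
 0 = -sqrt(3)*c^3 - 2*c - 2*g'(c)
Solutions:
 g(c) = C1 - sqrt(3)*c^4/8 - c^2/2


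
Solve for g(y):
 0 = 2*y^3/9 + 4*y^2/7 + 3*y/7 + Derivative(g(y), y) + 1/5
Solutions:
 g(y) = C1 - y^4/18 - 4*y^3/21 - 3*y^2/14 - y/5


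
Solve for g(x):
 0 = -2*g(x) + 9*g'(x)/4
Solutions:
 g(x) = C1*exp(8*x/9)


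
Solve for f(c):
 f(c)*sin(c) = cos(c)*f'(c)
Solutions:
 f(c) = C1/cos(c)


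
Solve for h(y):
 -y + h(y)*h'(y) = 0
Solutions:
 h(y) = -sqrt(C1 + y^2)
 h(y) = sqrt(C1 + y^2)


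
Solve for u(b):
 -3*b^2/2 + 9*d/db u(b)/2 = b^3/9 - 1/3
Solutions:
 u(b) = C1 + b^4/162 + b^3/9 - 2*b/27


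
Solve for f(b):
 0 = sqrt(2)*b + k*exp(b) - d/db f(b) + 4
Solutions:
 f(b) = C1 + sqrt(2)*b^2/2 + 4*b + k*exp(b)


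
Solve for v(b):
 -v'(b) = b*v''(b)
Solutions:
 v(b) = C1 + C2*log(b)


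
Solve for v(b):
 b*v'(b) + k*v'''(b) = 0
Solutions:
 v(b) = C1 + Integral(C2*airyai(b*(-1/k)^(1/3)) + C3*airybi(b*(-1/k)^(1/3)), b)


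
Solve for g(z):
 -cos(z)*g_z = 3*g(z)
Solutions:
 g(z) = C1*(sin(z) - 1)^(3/2)/(sin(z) + 1)^(3/2)


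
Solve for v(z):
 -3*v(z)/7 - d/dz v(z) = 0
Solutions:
 v(z) = C1*exp(-3*z/7)


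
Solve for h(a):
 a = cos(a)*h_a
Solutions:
 h(a) = C1 + Integral(a/cos(a), a)


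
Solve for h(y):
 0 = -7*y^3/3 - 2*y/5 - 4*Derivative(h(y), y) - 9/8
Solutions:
 h(y) = C1 - 7*y^4/48 - y^2/20 - 9*y/32


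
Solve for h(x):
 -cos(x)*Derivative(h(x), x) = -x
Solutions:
 h(x) = C1 + Integral(x/cos(x), x)


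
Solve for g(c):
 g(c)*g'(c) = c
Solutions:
 g(c) = -sqrt(C1 + c^2)
 g(c) = sqrt(C1 + c^2)


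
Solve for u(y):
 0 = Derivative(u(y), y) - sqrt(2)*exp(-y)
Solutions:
 u(y) = C1 - sqrt(2)*exp(-y)


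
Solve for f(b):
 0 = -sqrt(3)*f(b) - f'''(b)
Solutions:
 f(b) = C3*exp(-3^(1/6)*b) + (C1*sin(3^(2/3)*b/2) + C2*cos(3^(2/3)*b/2))*exp(3^(1/6)*b/2)


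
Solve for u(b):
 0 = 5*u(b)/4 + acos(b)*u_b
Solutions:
 u(b) = C1*exp(-5*Integral(1/acos(b), b)/4)


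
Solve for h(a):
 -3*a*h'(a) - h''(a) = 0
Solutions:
 h(a) = C1 + C2*erf(sqrt(6)*a/2)


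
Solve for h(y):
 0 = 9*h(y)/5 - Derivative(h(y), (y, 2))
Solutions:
 h(y) = C1*exp(-3*sqrt(5)*y/5) + C2*exp(3*sqrt(5)*y/5)


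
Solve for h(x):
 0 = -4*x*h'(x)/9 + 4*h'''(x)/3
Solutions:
 h(x) = C1 + Integral(C2*airyai(3^(2/3)*x/3) + C3*airybi(3^(2/3)*x/3), x)


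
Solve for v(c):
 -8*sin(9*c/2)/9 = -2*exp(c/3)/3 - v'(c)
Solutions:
 v(c) = C1 - 2*exp(c/3) - 16*cos(9*c/2)/81


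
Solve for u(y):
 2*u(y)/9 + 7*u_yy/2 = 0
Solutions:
 u(y) = C1*sin(2*sqrt(7)*y/21) + C2*cos(2*sqrt(7)*y/21)


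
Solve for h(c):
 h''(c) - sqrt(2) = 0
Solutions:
 h(c) = C1 + C2*c + sqrt(2)*c^2/2


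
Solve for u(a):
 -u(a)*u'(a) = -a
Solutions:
 u(a) = -sqrt(C1 + a^2)
 u(a) = sqrt(C1 + a^2)


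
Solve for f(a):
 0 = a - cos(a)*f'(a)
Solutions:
 f(a) = C1 + Integral(a/cos(a), a)


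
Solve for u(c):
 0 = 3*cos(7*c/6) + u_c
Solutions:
 u(c) = C1 - 18*sin(7*c/6)/7


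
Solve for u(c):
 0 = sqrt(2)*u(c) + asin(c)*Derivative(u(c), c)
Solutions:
 u(c) = C1*exp(-sqrt(2)*Integral(1/asin(c), c))


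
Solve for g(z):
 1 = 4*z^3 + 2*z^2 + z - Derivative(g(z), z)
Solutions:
 g(z) = C1 + z^4 + 2*z^3/3 + z^2/2 - z


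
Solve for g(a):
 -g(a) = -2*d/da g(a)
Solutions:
 g(a) = C1*exp(a/2)


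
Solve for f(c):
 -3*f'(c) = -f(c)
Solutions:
 f(c) = C1*exp(c/3)


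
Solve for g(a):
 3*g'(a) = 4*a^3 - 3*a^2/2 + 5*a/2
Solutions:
 g(a) = C1 + a^4/3 - a^3/6 + 5*a^2/12


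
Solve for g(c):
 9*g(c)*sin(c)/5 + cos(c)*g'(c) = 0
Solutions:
 g(c) = C1*cos(c)^(9/5)


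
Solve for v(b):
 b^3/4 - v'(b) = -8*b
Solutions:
 v(b) = C1 + b^4/16 + 4*b^2


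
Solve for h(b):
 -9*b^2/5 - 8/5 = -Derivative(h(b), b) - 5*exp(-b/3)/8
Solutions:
 h(b) = C1 + 3*b^3/5 + 8*b/5 + 15*exp(-b/3)/8


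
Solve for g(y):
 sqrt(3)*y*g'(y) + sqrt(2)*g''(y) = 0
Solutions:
 g(y) = C1 + C2*erf(6^(1/4)*y/2)


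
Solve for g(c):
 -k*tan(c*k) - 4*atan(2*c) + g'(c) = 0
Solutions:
 g(c) = C1 + 4*c*atan(2*c) + k*Piecewise((-log(cos(c*k))/k, Ne(k, 0)), (0, True)) - log(4*c^2 + 1)


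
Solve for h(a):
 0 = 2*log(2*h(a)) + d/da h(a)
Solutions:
 Integral(1/(log(_y) + log(2)), (_y, h(a)))/2 = C1 - a


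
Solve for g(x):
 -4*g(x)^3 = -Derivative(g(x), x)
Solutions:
 g(x) = -sqrt(2)*sqrt(-1/(C1 + 4*x))/2
 g(x) = sqrt(2)*sqrt(-1/(C1 + 4*x))/2


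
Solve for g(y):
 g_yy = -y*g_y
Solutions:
 g(y) = C1 + C2*erf(sqrt(2)*y/2)


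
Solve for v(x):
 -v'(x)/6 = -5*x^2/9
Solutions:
 v(x) = C1 + 10*x^3/9


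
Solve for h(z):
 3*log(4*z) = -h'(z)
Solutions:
 h(z) = C1 - 3*z*log(z) - z*log(64) + 3*z


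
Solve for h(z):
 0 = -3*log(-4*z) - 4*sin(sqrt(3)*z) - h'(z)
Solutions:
 h(z) = C1 - 3*z*log(-z) - 6*z*log(2) + 3*z + 4*sqrt(3)*cos(sqrt(3)*z)/3


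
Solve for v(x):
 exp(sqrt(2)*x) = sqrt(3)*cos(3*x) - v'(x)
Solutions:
 v(x) = C1 - sqrt(2)*exp(sqrt(2)*x)/2 + sqrt(3)*sin(3*x)/3


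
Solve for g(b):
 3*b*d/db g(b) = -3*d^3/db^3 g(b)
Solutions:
 g(b) = C1 + Integral(C2*airyai(-b) + C3*airybi(-b), b)


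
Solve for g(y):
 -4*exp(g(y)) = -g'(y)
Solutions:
 g(y) = log(-1/(C1 + 4*y))


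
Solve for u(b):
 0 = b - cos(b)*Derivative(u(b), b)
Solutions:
 u(b) = C1 + Integral(b/cos(b), b)


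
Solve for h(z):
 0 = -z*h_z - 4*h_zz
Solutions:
 h(z) = C1 + C2*erf(sqrt(2)*z/4)


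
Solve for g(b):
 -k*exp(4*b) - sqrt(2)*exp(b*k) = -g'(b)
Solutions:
 g(b) = C1 + k*exp(4*b)/4 + sqrt(2)*exp(b*k)/k


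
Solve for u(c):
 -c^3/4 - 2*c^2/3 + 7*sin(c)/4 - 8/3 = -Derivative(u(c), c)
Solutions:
 u(c) = C1 + c^4/16 + 2*c^3/9 + 8*c/3 + 7*cos(c)/4


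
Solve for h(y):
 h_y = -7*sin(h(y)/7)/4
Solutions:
 7*y/4 + 7*log(cos(h(y)/7) - 1)/2 - 7*log(cos(h(y)/7) + 1)/2 = C1


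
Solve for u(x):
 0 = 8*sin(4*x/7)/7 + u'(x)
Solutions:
 u(x) = C1 + 2*cos(4*x/7)


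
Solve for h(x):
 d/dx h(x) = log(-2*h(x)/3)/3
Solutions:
 -3*Integral(1/(log(-_y) - log(3) + log(2)), (_y, h(x))) = C1 - x


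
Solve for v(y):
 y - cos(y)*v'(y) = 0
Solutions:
 v(y) = C1 + Integral(y/cos(y), y)


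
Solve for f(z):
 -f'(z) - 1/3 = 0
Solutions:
 f(z) = C1 - z/3


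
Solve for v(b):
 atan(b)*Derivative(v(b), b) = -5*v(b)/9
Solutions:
 v(b) = C1*exp(-5*Integral(1/atan(b), b)/9)


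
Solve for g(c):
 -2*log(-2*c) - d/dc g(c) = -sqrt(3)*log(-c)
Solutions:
 g(c) = C1 + c*(-2 + sqrt(3))*log(-c) + c*(-sqrt(3) - 2*log(2) + 2)


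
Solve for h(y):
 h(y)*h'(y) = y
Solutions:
 h(y) = -sqrt(C1 + y^2)
 h(y) = sqrt(C1 + y^2)


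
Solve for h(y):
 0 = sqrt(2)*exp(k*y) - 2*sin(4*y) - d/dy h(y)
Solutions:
 h(y) = C1 + cos(4*y)/2 + sqrt(2)*exp(k*y)/k


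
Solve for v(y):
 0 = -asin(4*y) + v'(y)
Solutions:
 v(y) = C1 + y*asin(4*y) + sqrt(1 - 16*y^2)/4


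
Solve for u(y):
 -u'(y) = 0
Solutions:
 u(y) = C1


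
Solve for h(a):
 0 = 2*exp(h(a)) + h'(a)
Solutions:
 h(a) = log(1/(C1 + 2*a))


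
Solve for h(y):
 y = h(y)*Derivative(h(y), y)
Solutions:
 h(y) = -sqrt(C1 + y^2)
 h(y) = sqrt(C1 + y^2)


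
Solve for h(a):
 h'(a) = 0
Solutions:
 h(a) = C1


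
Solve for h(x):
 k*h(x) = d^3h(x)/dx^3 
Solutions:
 h(x) = C1*exp(k^(1/3)*x) + C2*exp(k^(1/3)*x*(-1 + sqrt(3)*I)/2) + C3*exp(-k^(1/3)*x*(1 + sqrt(3)*I)/2)


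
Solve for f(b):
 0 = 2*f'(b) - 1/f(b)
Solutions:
 f(b) = -sqrt(C1 + b)
 f(b) = sqrt(C1 + b)


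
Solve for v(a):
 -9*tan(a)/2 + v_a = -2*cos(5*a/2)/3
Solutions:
 v(a) = C1 - 9*log(cos(a))/2 - 4*sin(5*a/2)/15


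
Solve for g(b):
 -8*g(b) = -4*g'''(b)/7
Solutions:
 g(b) = C3*exp(14^(1/3)*b) + (C1*sin(14^(1/3)*sqrt(3)*b/2) + C2*cos(14^(1/3)*sqrt(3)*b/2))*exp(-14^(1/3)*b/2)


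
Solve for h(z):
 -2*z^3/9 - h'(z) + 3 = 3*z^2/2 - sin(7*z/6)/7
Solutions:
 h(z) = C1 - z^4/18 - z^3/2 + 3*z - 6*cos(7*z/6)/49


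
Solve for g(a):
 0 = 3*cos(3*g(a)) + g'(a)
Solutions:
 g(a) = -asin((C1 + exp(18*a))/(C1 - exp(18*a)))/3 + pi/3
 g(a) = asin((C1 + exp(18*a))/(C1 - exp(18*a)))/3


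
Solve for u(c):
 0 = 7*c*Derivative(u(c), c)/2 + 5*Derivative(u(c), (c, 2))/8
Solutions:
 u(c) = C1 + C2*erf(sqrt(70)*c/5)


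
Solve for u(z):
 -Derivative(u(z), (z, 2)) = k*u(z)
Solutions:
 u(z) = C1*exp(-z*sqrt(-k)) + C2*exp(z*sqrt(-k))


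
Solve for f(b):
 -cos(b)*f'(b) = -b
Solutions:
 f(b) = C1 + Integral(b/cos(b), b)


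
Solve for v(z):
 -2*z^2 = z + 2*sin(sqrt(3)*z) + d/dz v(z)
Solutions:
 v(z) = C1 - 2*z^3/3 - z^2/2 + 2*sqrt(3)*cos(sqrt(3)*z)/3


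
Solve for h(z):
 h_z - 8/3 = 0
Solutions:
 h(z) = C1 + 8*z/3


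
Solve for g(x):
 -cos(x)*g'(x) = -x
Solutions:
 g(x) = C1 + Integral(x/cos(x), x)


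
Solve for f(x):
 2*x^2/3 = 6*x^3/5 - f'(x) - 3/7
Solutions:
 f(x) = C1 + 3*x^4/10 - 2*x^3/9 - 3*x/7


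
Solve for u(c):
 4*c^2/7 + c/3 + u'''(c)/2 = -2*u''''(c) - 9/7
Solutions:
 u(c) = C1 + C2*c + C3*c^2 + C4*exp(-c/4) - 2*c^5/105 + 89*c^4/252 - 383*c^3/63


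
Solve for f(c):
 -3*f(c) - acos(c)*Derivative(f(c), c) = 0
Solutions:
 f(c) = C1*exp(-3*Integral(1/acos(c), c))


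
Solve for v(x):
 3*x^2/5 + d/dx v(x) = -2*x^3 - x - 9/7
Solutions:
 v(x) = C1 - x^4/2 - x^3/5 - x^2/2 - 9*x/7


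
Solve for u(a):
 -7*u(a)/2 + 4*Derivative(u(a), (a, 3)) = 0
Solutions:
 u(a) = C3*exp(7^(1/3)*a/2) + (C1*sin(sqrt(3)*7^(1/3)*a/4) + C2*cos(sqrt(3)*7^(1/3)*a/4))*exp(-7^(1/3)*a/4)


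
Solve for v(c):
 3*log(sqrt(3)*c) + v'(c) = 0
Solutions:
 v(c) = C1 - 3*c*log(c) - 3*c*log(3)/2 + 3*c


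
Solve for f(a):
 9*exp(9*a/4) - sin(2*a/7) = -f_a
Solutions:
 f(a) = C1 - 4*exp(9*a/4) - 7*cos(2*a/7)/2


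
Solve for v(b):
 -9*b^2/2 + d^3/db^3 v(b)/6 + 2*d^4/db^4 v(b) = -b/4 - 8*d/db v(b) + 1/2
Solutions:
 v(b) = C1 + C2*exp(b*(-2 + (432*sqrt(46657) + 93313)^(-1/3) + (432*sqrt(46657) + 93313)^(1/3))/72)*sin(sqrt(3)*b*(-(432*sqrt(46657) + 93313)^(1/3) + (432*sqrt(46657) + 93313)^(-1/3))/72) + C3*exp(b*(-2 + (432*sqrt(46657) + 93313)^(-1/3) + (432*sqrt(46657) + 93313)^(1/3))/72)*cos(sqrt(3)*b*(-(432*sqrt(46657) + 93313)^(1/3) + (432*sqrt(46657) + 93313)^(-1/3))/72) + C4*exp(-b*((432*sqrt(46657) + 93313)^(-1/3) + 1 + (432*sqrt(46657) + 93313)^(1/3))/36) + 3*b^3/16 - b^2/64 + 5*b/128


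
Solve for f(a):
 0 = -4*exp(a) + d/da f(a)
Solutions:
 f(a) = C1 + 4*exp(a)


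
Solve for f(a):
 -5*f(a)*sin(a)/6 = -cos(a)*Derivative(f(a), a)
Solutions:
 f(a) = C1/cos(a)^(5/6)


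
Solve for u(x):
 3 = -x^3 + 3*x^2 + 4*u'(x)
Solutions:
 u(x) = C1 + x^4/16 - x^3/4 + 3*x/4


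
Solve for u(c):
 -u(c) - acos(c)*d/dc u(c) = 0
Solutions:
 u(c) = C1*exp(-Integral(1/acos(c), c))


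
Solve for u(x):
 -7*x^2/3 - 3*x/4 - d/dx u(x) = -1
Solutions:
 u(x) = C1 - 7*x^3/9 - 3*x^2/8 + x


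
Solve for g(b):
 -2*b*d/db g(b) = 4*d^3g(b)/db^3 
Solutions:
 g(b) = C1 + Integral(C2*airyai(-2^(2/3)*b/2) + C3*airybi(-2^(2/3)*b/2), b)


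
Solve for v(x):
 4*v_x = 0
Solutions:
 v(x) = C1


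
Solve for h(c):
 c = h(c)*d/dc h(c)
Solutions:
 h(c) = -sqrt(C1 + c^2)
 h(c) = sqrt(C1 + c^2)


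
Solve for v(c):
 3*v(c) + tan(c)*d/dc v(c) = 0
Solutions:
 v(c) = C1/sin(c)^3


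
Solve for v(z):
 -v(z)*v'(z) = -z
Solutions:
 v(z) = -sqrt(C1 + z^2)
 v(z) = sqrt(C1 + z^2)


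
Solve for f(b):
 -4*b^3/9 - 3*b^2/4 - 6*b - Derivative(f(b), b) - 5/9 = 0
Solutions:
 f(b) = C1 - b^4/9 - b^3/4 - 3*b^2 - 5*b/9


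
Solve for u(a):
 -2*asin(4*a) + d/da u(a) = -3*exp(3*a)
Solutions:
 u(a) = C1 + 2*a*asin(4*a) + sqrt(1 - 16*a^2)/2 - exp(3*a)


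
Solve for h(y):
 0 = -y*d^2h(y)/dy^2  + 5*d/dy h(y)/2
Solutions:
 h(y) = C1 + C2*y^(7/2)


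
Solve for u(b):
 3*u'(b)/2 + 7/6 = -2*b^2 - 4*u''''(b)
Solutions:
 u(b) = C1 + C4*exp(-3^(1/3)*b/2) - 4*b^3/9 - 7*b/9 + (C2*sin(3^(5/6)*b/4) + C3*cos(3^(5/6)*b/4))*exp(3^(1/3)*b/4)


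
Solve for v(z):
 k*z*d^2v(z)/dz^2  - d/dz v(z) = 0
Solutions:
 v(z) = C1 + z^(((re(k) + 1)*re(k) + im(k)^2)/(re(k)^2 + im(k)^2))*(C2*sin(log(z)*Abs(im(k))/(re(k)^2 + im(k)^2)) + C3*cos(log(z)*im(k)/(re(k)^2 + im(k)^2)))


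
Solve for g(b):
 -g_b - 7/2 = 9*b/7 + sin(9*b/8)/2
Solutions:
 g(b) = C1 - 9*b^2/14 - 7*b/2 + 4*cos(9*b/8)/9


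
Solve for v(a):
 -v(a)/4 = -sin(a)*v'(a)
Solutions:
 v(a) = C1*(cos(a) - 1)^(1/8)/(cos(a) + 1)^(1/8)


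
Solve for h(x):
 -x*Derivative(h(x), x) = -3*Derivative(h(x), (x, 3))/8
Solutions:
 h(x) = C1 + Integral(C2*airyai(2*3^(2/3)*x/3) + C3*airybi(2*3^(2/3)*x/3), x)


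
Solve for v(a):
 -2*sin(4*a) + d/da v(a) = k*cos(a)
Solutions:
 v(a) = C1 + k*sin(a) - cos(4*a)/2


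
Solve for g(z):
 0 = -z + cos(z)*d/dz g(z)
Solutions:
 g(z) = C1 + Integral(z/cos(z), z)


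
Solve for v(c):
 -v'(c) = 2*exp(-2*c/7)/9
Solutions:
 v(c) = C1 + 7*exp(-2*c/7)/9


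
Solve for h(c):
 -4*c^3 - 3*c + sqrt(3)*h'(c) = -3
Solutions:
 h(c) = C1 + sqrt(3)*c^4/3 + sqrt(3)*c^2/2 - sqrt(3)*c


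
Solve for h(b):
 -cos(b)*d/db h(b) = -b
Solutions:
 h(b) = C1 + Integral(b/cos(b), b)


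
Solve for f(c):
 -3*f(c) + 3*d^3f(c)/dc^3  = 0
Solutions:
 f(c) = C3*exp(c) + (C1*sin(sqrt(3)*c/2) + C2*cos(sqrt(3)*c/2))*exp(-c/2)


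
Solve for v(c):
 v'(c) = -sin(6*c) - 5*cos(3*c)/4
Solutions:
 v(c) = C1 - 5*sin(3*c)/12 + cos(6*c)/6


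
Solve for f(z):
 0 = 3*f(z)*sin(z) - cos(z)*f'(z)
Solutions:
 f(z) = C1/cos(z)^3


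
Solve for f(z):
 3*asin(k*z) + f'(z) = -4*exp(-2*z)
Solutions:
 f(z) = C1 - Piecewise((3*z*asin(k*z) - 2*exp(-2*z) + 3*sqrt(-k^2*z^2 + 1)/k, Ne(k, 0)), (-2*exp(-2*z), True))


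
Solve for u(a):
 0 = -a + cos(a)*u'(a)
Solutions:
 u(a) = C1 + Integral(a/cos(a), a)


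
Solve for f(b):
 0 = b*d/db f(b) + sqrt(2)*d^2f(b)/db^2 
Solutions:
 f(b) = C1 + C2*erf(2^(1/4)*b/2)


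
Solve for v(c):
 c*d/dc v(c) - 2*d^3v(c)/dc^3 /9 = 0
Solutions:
 v(c) = C1 + Integral(C2*airyai(6^(2/3)*c/2) + C3*airybi(6^(2/3)*c/2), c)


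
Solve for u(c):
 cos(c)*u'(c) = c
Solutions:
 u(c) = C1 + Integral(c/cos(c), c)


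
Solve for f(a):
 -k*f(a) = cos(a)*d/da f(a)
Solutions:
 f(a) = C1*exp(k*(log(sin(a) - 1) - log(sin(a) + 1))/2)


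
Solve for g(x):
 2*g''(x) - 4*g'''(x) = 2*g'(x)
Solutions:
 g(x) = C1 + (C2*sin(sqrt(7)*x/4) + C3*cos(sqrt(7)*x/4))*exp(x/4)


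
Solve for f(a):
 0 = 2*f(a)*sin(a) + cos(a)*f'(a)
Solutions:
 f(a) = C1*cos(a)^2


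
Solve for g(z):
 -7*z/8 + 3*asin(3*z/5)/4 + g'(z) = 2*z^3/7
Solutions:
 g(z) = C1 + z^4/14 + 7*z^2/16 - 3*z*asin(3*z/5)/4 - sqrt(25 - 9*z^2)/4


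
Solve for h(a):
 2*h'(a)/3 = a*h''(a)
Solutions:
 h(a) = C1 + C2*a^(5/3)


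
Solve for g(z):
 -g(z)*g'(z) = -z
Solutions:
 g(z) = -sqrt(C1 + z^2)
 g(z) = sqrt(C1 + z^2)


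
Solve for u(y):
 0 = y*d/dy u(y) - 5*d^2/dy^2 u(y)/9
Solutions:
 u(y) = C1 + C2*erfi(3*sqrt(10)*y/10)


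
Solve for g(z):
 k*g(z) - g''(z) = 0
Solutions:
 g(z) = C1*exp(-sqrt(k)*z) + C2*exp(sqrt(k)*z)


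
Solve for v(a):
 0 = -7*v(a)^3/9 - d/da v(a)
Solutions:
 v(a) = -3*sqrt(2)*sqrt(-1/(C1 - 7*a))/2
 v(a) = 3*sqrt(2)*sqrt(-1/(C1 - 7*a))/2


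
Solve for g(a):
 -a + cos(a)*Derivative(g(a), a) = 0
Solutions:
 g(a) = C1 + Integral(a/cos(a), a)


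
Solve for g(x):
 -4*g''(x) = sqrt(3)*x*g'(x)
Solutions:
 g(x) = C1 + C2*erf(sqrt(2)*3^(1/4)*x/4)


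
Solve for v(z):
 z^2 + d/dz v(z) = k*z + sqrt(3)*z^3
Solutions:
 v(z) = C1 + k*z^2/2 + sqrt(3)*z^4/4 - z^3/3


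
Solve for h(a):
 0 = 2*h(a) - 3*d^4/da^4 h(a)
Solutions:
 h(a) = C1*exp(-2^(1/4)*3^(3/4)*a/3) + C2*exp(2^(1/4)*3^(3/4)*a/3) + C3*sin(2^(1/4)*3^(3/4)*a/3) + C4*cos(2^(1/4)*3^(3/4)*a/3)


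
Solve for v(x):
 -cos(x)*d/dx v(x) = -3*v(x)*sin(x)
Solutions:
 v(x) = C1/cos(x)^3


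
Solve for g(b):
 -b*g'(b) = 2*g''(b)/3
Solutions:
 g(b) = C1 + C2*erf(sqrt(3)*b/2)


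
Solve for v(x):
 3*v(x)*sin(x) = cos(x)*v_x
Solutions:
 v(x) = C1/cos(x)^3


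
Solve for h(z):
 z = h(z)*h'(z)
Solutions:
 h(z) = -sqrt(C1 + z^2)
 h(z) = sqrt(C1 + z^2)


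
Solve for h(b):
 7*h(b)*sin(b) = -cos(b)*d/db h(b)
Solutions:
 h(b) = C1*cos(b)^7


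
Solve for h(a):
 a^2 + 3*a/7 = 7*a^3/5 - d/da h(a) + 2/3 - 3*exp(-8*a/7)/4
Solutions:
 h(a) = C1 + 7*a^4/20 - a^3/3 - 3*a^2/14 + 2*a/3 + 21*exp(-8*a/7)/32


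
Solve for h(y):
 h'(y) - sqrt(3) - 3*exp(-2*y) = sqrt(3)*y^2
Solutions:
 h(y) = C1 + sqrt(3)*y^3/3 + sqrt(3)*y - 3*exp(-2*y)/2


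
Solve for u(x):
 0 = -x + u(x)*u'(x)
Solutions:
 u(x) = -sqrt(C1 + x^2)
 u(x) = sqrt(C1 + x^2)


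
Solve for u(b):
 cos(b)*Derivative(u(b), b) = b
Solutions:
 u(b) = C1 + Integral(b/cos(b), b)


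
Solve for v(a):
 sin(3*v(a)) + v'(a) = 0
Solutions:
 v(a) = -acos((-C1 - exp(6*a))/(C1 - exp(6*a)))/3 + 2*pi/3
 v(a) = acos((-C1 - exp(6*a))/(C1 - exp(6*a)))/3


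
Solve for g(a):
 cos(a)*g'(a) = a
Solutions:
 g(a) = C1 + Integral(a/cos(a), a)


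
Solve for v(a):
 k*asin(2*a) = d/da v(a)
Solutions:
 v(a) = C1 + k*(a*asin(2*a) + sqrt(1 - 4*a^2)/2)


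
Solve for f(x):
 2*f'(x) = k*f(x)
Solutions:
 f(x) = C1*exp(k*x/2)


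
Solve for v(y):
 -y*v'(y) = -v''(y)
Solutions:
 v(y) = C1 + C2*erfi(sqrt(2)*y/2)


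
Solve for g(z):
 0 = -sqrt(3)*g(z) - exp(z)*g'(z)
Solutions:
 g(z) = C1*exp(sqrt(3)*exp(-z))
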